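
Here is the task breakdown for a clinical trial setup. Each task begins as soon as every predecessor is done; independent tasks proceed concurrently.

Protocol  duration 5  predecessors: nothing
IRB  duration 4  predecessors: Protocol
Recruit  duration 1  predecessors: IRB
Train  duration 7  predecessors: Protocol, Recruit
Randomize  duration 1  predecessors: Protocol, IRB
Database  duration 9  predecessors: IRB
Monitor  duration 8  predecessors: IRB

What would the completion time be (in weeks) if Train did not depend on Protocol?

Before: longest chain Protocol→IRB→Database = 5+4+9 = 18, finish 18.
Dropping Protocol→Train doesn't change Train's earliest start (10); another predecessor still binds.
New critical path: Protocol→IRB→Database = 5+4+9 = 18 ⇒ 18 weeks.

18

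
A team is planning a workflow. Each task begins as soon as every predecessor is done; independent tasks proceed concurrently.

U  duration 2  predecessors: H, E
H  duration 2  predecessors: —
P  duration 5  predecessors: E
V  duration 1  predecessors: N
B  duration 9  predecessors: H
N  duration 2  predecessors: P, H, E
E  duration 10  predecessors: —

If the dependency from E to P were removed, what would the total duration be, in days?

With the dependency in place, E→P→N→V = 10+5+2+1 = 18 sets the finish at 18 days.
Without E→P, P's earliest start moves from 10 to 0.
New critical path: E→N→V = 10+2+1 = 13 ⇒ 13 days.

13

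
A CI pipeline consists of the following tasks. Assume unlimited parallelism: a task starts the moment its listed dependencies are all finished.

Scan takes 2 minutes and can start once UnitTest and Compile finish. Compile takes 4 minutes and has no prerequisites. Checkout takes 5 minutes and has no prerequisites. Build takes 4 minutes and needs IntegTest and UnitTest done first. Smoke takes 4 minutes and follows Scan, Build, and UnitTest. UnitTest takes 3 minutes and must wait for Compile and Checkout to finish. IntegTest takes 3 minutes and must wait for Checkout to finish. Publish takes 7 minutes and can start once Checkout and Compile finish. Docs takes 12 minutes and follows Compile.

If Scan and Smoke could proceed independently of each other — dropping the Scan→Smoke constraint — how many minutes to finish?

Before: longest chain Checkout→UnitTest→Build→Smoke = 5+3+4+4 = 16, finish 16.
Dropping Scan→Smoke doesn't change Smoke's earliest start (12); another predecessor still binds.
After: Checkout→UnitTest→Build→Smoke = 5+3+4+4 = 16 → 16 minutes.

16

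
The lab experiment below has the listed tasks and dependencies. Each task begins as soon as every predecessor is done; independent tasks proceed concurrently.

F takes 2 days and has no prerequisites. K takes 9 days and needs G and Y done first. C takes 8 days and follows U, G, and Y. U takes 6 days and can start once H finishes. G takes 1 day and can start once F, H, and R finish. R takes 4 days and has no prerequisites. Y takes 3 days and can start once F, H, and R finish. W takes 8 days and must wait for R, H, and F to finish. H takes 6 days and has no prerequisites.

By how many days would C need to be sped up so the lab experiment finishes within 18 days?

2

Current finish: 20 days; target: 18.
C is on every critical path, so each day cut from C cuts the finish by one (this holds down to a finish of 18).
Need 20 − 18 = 2 days off C → C becomes 6 days, finish becomes 18.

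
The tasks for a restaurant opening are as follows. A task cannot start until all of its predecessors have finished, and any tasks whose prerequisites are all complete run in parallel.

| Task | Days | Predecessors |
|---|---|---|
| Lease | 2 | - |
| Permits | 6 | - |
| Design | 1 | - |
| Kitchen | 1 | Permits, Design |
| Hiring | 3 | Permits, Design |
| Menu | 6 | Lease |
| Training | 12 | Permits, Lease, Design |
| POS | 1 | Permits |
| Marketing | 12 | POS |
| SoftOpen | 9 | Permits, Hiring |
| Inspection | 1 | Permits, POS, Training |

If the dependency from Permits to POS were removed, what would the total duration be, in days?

With the dependency in place, Permits→Training→Inspection = 6+12+1 = 19 sets the finish at 19 days.
Without Permits→POS, POS's earliest start moves from 6 to 0.
New critical path: Permits→Training→Inspection = 6+12+1 = 19 ⇒ 19 days.

19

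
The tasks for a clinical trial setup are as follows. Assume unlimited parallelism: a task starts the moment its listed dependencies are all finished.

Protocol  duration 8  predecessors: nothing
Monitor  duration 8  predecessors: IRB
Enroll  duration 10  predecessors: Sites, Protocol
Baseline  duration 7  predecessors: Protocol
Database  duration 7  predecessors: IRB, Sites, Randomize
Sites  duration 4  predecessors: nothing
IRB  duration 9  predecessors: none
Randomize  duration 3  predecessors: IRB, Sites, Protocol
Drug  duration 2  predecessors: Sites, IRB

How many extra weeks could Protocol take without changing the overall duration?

Critical path: IRB→Randomize→Database = 9+3+7 = 19, so the finish is 19 weeks.
The longest chain containing Protocol totals 18 weeks.
Float = 19 − 18 = 1.

1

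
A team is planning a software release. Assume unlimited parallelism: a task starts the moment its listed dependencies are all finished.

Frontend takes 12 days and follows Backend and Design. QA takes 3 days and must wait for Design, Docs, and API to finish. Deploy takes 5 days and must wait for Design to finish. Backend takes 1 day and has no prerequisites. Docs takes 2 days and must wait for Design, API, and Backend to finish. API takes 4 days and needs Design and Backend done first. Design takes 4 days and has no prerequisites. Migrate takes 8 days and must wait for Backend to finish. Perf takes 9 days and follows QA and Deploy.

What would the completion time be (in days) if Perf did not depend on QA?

18

Original critical path: Design→API→Docs→QA→Perf = 4+4+2+3+9 = 22 ⇒ 22 days.
Without QA→Perf, Perf's earliest start moves from 13 to 9.
New critical path: Design→Deploy→Perf = 4+5+9 = 18 ⇒ 18 days.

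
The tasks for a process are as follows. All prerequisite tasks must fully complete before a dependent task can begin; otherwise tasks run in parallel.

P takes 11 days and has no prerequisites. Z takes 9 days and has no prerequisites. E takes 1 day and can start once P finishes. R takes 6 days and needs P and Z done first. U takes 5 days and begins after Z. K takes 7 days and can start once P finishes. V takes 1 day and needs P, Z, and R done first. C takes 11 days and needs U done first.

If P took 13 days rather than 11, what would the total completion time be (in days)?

Baseline: Z→U→C = 9+5+11 = 25 → 25 days.
P has 7 days of float (longest path through it is 18).
The critical path is still Z→U→C; finish is now 25 days.

25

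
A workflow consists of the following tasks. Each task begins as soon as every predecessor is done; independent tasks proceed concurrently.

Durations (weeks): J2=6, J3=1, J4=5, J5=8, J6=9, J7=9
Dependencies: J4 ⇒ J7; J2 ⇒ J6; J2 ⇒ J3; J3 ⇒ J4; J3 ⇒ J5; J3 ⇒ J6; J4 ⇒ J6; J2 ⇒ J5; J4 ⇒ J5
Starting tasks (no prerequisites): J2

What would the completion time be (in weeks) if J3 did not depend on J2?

Original critical path: J2→J3→J4→J6 = 6+1+5+9 = 21 ⇒ 21 weeks.
Without J2→J3, J3's earliest start moves from 6 to 0.
New critical path: J2→J6 = 6+9 = 15 ⇒ 15 weeks.

15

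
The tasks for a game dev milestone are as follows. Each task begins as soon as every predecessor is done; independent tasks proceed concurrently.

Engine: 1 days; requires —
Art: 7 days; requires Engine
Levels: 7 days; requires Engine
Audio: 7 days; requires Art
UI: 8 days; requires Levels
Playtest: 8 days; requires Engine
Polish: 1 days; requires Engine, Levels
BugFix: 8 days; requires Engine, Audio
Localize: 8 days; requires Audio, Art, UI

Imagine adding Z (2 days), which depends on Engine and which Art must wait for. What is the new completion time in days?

Originally the plan takes 24 days.
With Z inserted, Art now waits for max(Engine, Z).
New critical path: Engine→Z→Art→Audio→BugFix = 1+2+7+7+8 = 25 ⇒ 25 days.

25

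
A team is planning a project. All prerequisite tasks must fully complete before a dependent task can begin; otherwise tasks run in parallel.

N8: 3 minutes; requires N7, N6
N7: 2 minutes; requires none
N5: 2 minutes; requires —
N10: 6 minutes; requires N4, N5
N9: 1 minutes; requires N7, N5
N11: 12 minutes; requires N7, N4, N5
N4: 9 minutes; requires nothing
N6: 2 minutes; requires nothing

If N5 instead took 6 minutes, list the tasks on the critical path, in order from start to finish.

As given, the longest chain is N4→N11 = 9+12 = 21, so the finish is 21 minutes.
N5 has 7 minutes of float (longest path through it is 14).
That remains the longest chain; total 21 minutes.

N4, N11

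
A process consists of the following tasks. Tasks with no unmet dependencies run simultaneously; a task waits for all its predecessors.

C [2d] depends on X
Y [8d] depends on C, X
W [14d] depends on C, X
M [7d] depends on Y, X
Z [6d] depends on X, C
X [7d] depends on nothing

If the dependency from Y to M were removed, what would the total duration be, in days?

Original critical path: X→C→Y→M = 7+2+8+7 = 24 ⇒ 24 days.
Without Y→M, M's earliest start moves from 17 to 7.
After: X→C→W = 7+2+14 = 23 → 23 days.

23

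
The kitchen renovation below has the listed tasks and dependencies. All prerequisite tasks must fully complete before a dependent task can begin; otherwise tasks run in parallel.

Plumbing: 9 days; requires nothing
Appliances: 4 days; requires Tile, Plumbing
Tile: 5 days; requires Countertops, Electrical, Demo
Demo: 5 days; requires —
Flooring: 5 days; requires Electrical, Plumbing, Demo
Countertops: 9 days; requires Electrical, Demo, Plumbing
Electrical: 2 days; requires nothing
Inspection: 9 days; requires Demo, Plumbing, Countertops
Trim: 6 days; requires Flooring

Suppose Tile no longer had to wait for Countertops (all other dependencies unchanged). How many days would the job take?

27

Before: longest chain Plumbing→Countertops→Tile→Appliances = 9+9+5+4 = 27, finish 27.
Without Countertops→Tile, Tile's earliest start moves from 18 to 5.
New critical path: Plumbing→Countertops→Inspection = 9+9+9 = 27 ⇒ 27 days.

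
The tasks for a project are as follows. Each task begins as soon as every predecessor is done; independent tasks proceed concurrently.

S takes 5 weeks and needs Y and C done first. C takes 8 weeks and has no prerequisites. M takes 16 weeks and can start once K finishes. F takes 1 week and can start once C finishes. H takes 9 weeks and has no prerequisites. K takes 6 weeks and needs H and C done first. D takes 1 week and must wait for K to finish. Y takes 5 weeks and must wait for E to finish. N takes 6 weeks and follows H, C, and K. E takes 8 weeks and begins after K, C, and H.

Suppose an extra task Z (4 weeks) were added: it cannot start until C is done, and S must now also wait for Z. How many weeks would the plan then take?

33

Originally the plan takes 33 weeks.
With Z inserted, S now waits for max(Y, C, Z).
New critical path: H→K→E→Y→S = 9+6+8+5+5 = 33 ⇒ 33 weeks.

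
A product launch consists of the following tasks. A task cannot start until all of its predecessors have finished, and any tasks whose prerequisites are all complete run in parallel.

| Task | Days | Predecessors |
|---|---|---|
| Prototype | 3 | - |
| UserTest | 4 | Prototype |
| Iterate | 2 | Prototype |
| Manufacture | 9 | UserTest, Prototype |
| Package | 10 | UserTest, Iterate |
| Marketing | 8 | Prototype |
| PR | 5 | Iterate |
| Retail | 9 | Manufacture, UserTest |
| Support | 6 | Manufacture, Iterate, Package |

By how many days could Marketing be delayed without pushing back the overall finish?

The longest chain is Prototype→UserTest→Manufacture→Retail = 3+4+9+9 = 25; overall finish 25 days.
Longest path through Marketing: 11 days (earliest finish 11, latest finish 25).
Slack of Marketing = 17 − 3 = 14 days.

14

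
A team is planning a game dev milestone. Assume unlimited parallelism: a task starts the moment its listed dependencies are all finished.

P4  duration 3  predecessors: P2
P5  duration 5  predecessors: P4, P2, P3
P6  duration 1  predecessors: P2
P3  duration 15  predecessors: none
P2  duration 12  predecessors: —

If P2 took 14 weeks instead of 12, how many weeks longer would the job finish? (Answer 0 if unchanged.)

2

Baseline: P2→P4→P5 = 12+3+5 = 20 → 20 weeks.
P2 lies on that path, so at 14 weeks the path becomes 22 weeks.
The critical path is still P2→P4→P5; finish is now 22 weeks.
Change in finish: 22 − 20 = +2 weeks.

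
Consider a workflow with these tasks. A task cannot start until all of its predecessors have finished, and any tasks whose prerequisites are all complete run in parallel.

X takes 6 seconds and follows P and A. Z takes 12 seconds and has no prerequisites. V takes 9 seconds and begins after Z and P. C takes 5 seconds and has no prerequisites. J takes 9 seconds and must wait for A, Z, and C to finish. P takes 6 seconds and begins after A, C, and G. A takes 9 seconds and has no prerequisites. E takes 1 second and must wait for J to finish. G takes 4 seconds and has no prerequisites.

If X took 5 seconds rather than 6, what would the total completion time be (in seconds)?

Critical path before the change: A→P→V = 9+6+9 = 24 giving 24 seconds.
The longest path through X is only 21 seconds, so X has float 3.
No other chain overtakes it, so the finish is 24 seconds.

24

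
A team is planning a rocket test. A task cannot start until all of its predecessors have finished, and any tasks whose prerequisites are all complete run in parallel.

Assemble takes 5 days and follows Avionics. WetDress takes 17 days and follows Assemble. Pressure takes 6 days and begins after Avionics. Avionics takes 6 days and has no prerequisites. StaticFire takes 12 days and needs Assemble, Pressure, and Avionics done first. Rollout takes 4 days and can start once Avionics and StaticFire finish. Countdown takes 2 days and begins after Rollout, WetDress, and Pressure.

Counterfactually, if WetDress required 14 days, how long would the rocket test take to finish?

30

Actual critical path: Avionics→Assemble→WetDress→Countdown = 6+5+17+2 = 30 ⇒ 30 days.
WetDress is on the critical path; changing it to 14 makes that path 27 days.
The binding chain switches to Avionics→Pressure→StaticFire→Rollout→Countdown = 6+6+12+4+2 = 30; finish 30 days.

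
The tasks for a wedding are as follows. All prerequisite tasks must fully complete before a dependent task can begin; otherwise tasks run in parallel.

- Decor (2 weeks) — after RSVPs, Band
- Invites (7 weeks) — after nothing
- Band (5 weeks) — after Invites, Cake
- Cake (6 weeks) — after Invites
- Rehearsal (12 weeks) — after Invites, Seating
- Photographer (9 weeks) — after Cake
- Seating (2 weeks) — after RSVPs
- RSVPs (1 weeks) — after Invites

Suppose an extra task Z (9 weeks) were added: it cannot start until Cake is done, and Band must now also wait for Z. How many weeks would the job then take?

Originally the job takes 22 weeks.
With Z inserted, Band now waits for max(Invites, Cake, Z).
New critical path: Invites→Cake→Z→Band→Decor = 7+6+9+5+2 = 29 ⇒ 29 weeks.

29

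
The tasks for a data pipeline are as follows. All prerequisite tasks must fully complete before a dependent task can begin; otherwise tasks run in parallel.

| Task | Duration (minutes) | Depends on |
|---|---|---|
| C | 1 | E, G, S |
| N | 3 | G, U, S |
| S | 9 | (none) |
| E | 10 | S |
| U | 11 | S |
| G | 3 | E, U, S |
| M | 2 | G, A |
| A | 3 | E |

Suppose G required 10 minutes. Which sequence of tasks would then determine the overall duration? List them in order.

Baseline: S→U→G→N = 9+11+3+3 = 26 → 26 minutes.
Since G is critical, the +7 change carries straight to that chain (now 33 minutes).
That remains the longest chain; total 33 minutes.

S, U, G, N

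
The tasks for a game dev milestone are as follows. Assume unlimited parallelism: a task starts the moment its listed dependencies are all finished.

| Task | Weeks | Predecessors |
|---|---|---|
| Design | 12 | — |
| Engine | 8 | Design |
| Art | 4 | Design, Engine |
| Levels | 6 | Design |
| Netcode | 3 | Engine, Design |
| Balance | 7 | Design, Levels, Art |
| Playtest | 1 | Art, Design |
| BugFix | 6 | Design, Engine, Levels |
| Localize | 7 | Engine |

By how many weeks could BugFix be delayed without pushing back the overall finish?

Critical path: Design→Engine→Art→Balance = 12+8+4+7 = 31, so the finish is 31 weeks.
BugFix finishes as early as 26 and must finish by 31.
So BugFix can slip 31 − 26 = 5 weeks.

5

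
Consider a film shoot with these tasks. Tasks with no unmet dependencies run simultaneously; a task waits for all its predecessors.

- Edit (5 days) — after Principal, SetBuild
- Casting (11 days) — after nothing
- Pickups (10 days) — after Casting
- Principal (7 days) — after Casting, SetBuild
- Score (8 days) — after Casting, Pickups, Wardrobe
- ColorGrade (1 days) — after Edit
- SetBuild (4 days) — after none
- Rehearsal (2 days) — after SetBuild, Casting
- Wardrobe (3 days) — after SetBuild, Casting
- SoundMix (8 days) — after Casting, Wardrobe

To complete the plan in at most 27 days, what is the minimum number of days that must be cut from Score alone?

2

Current finish: 29 days; target: 27.
Score is on every critical path, so each day cut from Score cuts the finish by one (this holds down to a finish of 24).
Need 29 − 27 = 2 days off Score → Score becomes 6 days, finish becomes 27.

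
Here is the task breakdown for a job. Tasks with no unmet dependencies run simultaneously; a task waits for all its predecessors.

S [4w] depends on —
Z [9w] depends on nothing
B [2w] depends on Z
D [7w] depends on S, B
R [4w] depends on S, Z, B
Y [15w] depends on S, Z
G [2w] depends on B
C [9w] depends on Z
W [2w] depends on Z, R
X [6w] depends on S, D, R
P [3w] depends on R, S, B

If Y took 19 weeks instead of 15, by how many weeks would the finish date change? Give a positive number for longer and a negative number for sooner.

The binding path is Z→Y = 9+15 = 24; finish at 24 weeks.
Y lies on that path, so at 19 weeks the path becomes 28 weeks.
The critical path is still Z→Y; finish is now 28 weeks.
Change in finish: 28 − 24 = +4 weeks.

4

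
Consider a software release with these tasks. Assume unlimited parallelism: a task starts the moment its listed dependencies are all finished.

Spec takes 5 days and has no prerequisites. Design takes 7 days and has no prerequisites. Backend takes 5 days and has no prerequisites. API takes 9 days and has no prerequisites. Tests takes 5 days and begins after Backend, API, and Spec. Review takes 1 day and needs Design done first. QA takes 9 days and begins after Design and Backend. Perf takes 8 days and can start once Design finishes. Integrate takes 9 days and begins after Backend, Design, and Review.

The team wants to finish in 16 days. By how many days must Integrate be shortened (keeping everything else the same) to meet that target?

1

Current finish: 17 days; target: 16.
Integrate is on every critical path, so each day cut from Integrate cuts the finish by one (this holds down to a finish of 16).
Need 17 − 16 = 1 day off Integrate → Integrate becomes 8 days, finish becomes 16.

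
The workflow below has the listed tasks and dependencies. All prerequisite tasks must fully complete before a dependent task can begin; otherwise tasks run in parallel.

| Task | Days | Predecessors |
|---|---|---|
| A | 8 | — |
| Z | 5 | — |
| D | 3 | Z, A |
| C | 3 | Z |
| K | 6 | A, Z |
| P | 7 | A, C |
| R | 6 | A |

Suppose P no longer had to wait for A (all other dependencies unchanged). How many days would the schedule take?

15

With the dependency in place, A→P = 8+7 = 15 sets the finish at 15 days.
Dropping A→P doesn't change P's earliest start (8); another predecessor still binds.
The longest chain is now Z→C→P = 5+3+7 = 15, so the schedule takes 15 days.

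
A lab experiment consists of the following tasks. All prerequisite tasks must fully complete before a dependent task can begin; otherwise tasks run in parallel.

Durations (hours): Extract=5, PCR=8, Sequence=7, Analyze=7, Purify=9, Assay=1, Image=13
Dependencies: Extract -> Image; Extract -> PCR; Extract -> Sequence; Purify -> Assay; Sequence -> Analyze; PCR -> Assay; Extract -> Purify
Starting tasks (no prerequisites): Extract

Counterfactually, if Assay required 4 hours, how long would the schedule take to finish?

19

Baseline: Extract→Sequence→Analyze = 5+7+7 = 19 → 19 hours.
Assay is off the critical path — its longest chain is 15 hours, giving 4 of slack.
No other chain overtakes it, so the finish is 19 hours.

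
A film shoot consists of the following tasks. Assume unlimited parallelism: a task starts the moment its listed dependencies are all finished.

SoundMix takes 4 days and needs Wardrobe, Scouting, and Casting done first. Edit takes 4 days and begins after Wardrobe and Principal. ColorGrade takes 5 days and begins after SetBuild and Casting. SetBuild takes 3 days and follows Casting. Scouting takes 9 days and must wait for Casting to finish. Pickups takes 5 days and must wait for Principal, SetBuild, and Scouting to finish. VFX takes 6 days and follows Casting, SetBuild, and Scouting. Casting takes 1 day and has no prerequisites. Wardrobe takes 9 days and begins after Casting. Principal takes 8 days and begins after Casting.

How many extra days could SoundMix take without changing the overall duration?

Critical path: Casting→Scouting→VFX = 1+9+6 = 16, so the finish is 16 days.
Longest path through SoundMix: 14 days (earliest finish 14, latest finish 16).
So SoundMix can slip 16 − 14 = 2 days.

2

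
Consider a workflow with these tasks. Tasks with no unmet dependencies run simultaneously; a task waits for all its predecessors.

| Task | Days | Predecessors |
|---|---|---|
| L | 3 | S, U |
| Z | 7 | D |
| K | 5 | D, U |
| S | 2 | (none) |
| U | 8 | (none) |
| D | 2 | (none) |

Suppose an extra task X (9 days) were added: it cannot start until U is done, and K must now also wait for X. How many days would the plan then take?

Originally the plan takes 13 days.
With X inserted, K now waits for max(D, U, X).
New critical path: U→X→K = 8+9+5 = 22 ⇒ 22 days.

22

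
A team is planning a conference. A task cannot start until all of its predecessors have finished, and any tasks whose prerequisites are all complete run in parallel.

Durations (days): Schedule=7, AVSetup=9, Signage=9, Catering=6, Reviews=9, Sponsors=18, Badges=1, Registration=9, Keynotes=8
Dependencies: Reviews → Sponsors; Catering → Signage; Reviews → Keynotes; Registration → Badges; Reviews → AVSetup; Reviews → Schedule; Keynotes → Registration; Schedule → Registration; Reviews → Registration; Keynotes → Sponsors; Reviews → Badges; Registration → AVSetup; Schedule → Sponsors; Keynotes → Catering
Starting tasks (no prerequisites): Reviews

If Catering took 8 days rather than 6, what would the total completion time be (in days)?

Critical path before the change: Reviews→Keynotes→Sponsors = 9+8+18 = 35 giving 35 days.
Catering has 3 days of float (longest path through it is 32).
The critical path is still Reviews→Keynotes→Sponsors; finish is now 35 days.

35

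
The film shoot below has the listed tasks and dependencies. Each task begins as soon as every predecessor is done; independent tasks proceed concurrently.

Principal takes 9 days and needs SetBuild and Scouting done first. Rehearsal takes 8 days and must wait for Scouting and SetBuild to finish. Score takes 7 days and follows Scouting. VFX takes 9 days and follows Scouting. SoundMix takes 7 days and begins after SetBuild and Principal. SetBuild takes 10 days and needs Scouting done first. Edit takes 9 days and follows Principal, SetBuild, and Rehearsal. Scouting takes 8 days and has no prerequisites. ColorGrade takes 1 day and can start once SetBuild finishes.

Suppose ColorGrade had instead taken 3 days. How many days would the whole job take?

Actual critical path: Scouting→SetBuild→Principal→Edit = 8+10+9+9 = 36 ⇒ 36 days.
ColorGrade has 17 days of float (longest path through it is 19).
The critical path is still Scouting→SetBuild→Principal→Edit; finish is now 36 days.

36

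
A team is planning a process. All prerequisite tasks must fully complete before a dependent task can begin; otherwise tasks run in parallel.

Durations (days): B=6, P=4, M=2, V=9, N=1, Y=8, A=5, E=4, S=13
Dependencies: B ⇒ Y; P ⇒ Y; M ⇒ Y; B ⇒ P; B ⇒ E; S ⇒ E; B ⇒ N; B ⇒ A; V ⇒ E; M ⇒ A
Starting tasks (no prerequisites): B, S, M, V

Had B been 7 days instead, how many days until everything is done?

19

As given, the longest chain is B→P→Y = 6+4+8 = 18, so the finish is 18 days.
B is on the critical path; changing it to 7 makes that path 19 days.
No other chain overtakes it, so the finish is 19 days.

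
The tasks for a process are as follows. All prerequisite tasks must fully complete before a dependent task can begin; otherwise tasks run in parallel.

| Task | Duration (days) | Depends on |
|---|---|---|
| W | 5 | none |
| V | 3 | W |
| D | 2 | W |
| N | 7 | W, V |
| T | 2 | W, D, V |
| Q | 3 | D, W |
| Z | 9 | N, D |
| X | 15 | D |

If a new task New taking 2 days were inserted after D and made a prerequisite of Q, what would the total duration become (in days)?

24

Originally the project takes 24 days.
With New inserted, Q now waits for max(D, W, New).
New critical path: W→V→N→Z = 5+3+7+9 = 24 ⇒ 24 days.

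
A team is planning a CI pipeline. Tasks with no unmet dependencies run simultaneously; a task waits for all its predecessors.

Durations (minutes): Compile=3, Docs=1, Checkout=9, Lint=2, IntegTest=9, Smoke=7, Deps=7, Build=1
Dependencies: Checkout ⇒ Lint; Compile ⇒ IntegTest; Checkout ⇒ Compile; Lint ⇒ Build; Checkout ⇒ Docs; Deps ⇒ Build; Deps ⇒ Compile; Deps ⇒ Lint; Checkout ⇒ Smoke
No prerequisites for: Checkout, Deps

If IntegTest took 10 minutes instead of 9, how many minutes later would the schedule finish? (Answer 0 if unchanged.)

1

Critical path before the change: Checkout→Compile→IntegTest = 9+3+9 = 21 giving 21 minutes.
IntegTest lies on that path, so at 10 minutes the path becomes 22 minutes.
No other chain overtakes it, so the finish is 22 minutes.
Change in finish: 22 − 21 = +1 minutes.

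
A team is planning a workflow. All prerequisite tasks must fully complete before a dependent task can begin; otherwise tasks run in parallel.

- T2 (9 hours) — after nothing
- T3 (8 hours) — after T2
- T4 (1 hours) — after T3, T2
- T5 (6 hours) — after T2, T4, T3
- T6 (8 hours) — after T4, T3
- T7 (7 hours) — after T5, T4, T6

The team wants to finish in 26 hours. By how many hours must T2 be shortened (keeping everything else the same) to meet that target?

Current finish: 33 hours; target: 26.
T2 is on every critical path, so each hour cut from T2 cuts the finish by one (this holds down to a finish of 25).
Need 33 − 26 = 7 hours off T2 → T2 becomes 2 hours, finish becomes 26.

7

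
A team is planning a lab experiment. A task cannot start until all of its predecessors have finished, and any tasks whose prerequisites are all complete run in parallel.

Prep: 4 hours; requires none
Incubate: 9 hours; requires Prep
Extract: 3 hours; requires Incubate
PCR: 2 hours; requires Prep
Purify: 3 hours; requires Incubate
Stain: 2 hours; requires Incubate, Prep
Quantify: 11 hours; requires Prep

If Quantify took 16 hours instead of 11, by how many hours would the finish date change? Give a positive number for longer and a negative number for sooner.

As given, the longest chain is Prep→Incubate→Extract = 4+9+3 = 16, so the finish is 16 hours.
Quantify has 1 hour of float (longest path through it is 15).
The binding chain switches to Prep→Quantify = 4+16 = 20; finish 20 hours.
Change in finish: 20 − 16 = +4 hours.

4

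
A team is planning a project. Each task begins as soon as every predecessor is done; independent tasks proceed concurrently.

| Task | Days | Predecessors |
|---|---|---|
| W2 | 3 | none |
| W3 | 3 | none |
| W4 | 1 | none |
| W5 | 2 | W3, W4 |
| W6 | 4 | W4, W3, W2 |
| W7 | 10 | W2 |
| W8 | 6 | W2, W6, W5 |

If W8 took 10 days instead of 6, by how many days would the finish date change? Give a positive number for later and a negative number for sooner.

Baseline: W2→W6→W8 = 3+4+6 = 13 → 13 days.
W8 is on the critical path; changing it to 10 makes that path 17 days.
No other chain overtakes it, so the finish is 17 days.
Change in finish: 17 − 13 = +4 days.

4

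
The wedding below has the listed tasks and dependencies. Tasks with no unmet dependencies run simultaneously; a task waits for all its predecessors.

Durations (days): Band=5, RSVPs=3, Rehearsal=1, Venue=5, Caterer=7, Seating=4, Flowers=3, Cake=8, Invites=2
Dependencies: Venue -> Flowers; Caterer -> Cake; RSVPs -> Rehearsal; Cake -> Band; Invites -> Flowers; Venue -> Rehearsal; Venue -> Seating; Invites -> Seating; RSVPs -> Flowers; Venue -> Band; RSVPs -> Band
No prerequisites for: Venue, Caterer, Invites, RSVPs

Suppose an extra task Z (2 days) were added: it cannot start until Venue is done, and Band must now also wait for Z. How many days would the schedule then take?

Originally the schedule takes 20 days.
With Z inserted, Band now waits for max(RSVPs, Venue, Cake, Z).
New critical path: Caterer→Cake→Band = 7+8+5 = 20 ⇒ 20 days.

20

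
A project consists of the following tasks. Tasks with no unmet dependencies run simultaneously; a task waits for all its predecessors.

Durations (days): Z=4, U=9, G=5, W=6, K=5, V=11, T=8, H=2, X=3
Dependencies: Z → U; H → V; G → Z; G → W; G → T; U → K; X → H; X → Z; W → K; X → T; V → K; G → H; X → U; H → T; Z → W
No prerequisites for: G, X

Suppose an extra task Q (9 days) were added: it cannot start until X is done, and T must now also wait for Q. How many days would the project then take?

23

Originally the project takes 23 days.
With Q inserted, T now waits for max(X, H, G, Q).
New critical path: G→Z→U→K = 5+4+9+5 = 23 ⇒ 23 days.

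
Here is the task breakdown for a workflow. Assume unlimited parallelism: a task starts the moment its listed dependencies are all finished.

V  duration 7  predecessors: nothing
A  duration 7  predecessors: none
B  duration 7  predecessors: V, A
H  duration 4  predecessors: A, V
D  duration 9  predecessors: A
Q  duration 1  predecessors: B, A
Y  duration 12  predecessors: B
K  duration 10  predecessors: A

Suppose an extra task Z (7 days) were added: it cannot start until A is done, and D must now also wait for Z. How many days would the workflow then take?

26

Originally the workflow takes 26 days.
With Z inserted, D now waits for max(A, Z).
New critical path: V→B→Y = 7+7+12 = 26 ⇒ 26 days.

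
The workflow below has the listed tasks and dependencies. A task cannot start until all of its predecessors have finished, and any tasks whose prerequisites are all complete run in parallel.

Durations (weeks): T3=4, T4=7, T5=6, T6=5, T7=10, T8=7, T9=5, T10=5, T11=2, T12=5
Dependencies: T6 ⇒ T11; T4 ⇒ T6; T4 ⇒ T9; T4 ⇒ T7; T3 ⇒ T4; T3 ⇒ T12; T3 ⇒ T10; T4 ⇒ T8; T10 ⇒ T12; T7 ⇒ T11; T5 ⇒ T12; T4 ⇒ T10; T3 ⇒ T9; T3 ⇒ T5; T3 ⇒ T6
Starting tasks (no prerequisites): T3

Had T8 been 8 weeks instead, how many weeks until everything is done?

23

Critical path before the change: T3→T4→T7→T11 = 4+7+10+2 = 23 giving 23 weeks.
The longest path through T8 is only 18 weeks, so T8 has float 5.
No other chain overtakes it, so the finish is 23 weeks.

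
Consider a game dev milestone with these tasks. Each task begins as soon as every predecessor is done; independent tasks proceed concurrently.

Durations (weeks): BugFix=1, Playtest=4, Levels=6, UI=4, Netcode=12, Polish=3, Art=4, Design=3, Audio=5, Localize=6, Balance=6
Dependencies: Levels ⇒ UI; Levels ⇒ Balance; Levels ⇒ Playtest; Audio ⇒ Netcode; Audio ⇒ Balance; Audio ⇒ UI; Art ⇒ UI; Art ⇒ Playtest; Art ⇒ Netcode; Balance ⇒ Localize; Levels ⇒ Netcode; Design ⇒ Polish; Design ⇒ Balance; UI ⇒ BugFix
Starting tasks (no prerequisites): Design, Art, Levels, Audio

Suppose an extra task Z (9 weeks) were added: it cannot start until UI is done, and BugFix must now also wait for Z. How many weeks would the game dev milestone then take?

20

Originally the game dev milestone takes 18 weeks.
With Z inserted, BugFix now waits for max(UI, Z).
New critical path: Levels→UI→Z→BugFix = 6+4+9+1 = 20 ⇒ 20 weeks.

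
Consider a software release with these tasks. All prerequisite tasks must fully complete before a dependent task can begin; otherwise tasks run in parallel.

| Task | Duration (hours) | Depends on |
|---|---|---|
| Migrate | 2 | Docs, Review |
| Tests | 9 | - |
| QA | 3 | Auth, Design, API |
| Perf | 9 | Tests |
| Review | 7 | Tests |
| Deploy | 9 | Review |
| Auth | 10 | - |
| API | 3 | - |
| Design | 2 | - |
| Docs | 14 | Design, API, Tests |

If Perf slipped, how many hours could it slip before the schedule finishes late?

7

The longest chain is Tests→Docs→Migrate = 9+14+2 = 25; overall finish 25 hours.
The longest chain containing Perf totals 18 hours.
Slack of Perf = 16 − 9 = 7 hours.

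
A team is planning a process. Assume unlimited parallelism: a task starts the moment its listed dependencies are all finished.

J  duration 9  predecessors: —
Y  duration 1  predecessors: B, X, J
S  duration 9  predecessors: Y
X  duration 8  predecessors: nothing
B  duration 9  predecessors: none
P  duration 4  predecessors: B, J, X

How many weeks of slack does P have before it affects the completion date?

6

The longest chain is J→Y→S = 9+1+9 = 19; overall finish 19 weeks.
Longest path through P: 13 weeks (earliest finish 13, latest finish 19).
So P can slip 19 − 13 = 6 weeks.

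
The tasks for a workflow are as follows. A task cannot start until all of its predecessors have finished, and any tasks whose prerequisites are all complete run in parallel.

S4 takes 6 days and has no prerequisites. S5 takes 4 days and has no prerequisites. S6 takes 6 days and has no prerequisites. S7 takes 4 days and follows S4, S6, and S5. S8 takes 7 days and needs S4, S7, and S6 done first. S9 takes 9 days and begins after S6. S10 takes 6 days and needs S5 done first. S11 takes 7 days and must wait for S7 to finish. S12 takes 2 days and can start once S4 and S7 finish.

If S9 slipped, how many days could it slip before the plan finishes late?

The longest chain is S4→S7→S8 = 6+4+7 = 17; overall finish 17 days.
Longest path through S9: 15 days (earliest finish 15, latest finish 17).
Float = 17 − 15 = 2.

2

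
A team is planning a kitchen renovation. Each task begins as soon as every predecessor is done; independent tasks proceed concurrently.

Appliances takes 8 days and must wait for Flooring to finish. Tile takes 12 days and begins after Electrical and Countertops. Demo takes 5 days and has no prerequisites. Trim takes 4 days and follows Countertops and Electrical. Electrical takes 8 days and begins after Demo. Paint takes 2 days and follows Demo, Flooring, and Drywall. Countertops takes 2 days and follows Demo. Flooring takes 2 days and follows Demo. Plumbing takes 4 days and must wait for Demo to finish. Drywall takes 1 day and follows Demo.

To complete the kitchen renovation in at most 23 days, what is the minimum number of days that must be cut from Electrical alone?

2

Current finish: 25 days; target: 23.
Electrical is on every critical path, so each day cut from Electrical cuts the finish by one (this holds down to a finish of 19).
Need 25 − 23 = 2 days off Electrical → Electrical becomes 6 days, finish becomes 23.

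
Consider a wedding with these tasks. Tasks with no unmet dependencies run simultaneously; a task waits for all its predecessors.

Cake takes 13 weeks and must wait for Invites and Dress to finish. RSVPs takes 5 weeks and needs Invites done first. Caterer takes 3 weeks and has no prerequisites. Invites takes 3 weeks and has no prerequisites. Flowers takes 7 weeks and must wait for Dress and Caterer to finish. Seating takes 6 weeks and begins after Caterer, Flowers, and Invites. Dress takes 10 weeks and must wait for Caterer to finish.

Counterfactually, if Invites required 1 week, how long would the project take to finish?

Actual critical path: Caterer→Dress→Flowers→Seating = 3+10+7+6 = 26 ⇒ 26 weeks.
The longest path through Invites is only 16 weeks, so Invites has float 10.
The critical path is still Caterer→Dress→Flowers→Seating; finish is now 26 weeks.

26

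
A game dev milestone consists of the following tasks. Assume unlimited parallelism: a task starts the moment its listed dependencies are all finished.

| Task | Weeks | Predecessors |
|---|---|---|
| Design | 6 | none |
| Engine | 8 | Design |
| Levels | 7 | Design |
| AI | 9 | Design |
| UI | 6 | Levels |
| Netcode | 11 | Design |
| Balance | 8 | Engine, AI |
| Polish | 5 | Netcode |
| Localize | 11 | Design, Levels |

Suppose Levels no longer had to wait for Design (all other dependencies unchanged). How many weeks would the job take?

Original critical path: Design→Levels→Localize = 6+7+11 = 24 ⇒ 24 weeks.
Without Design→Levels, Levels's earliest start moves from 6 to 0.
After: Design→AI→Balance = 6+9+8 = 23 → 23 weeks.

23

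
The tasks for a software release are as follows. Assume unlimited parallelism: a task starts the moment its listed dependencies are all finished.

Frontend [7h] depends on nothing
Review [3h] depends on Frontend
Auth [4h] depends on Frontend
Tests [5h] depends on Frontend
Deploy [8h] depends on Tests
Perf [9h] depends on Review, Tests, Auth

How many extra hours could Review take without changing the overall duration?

2

The longest chain is Frontend→Tests→Perf = 7+5+9 = 21; overall finish 21 hours.
Review finishes as early as 10 and must finish by 12.
Float = 21 − 19 = 2.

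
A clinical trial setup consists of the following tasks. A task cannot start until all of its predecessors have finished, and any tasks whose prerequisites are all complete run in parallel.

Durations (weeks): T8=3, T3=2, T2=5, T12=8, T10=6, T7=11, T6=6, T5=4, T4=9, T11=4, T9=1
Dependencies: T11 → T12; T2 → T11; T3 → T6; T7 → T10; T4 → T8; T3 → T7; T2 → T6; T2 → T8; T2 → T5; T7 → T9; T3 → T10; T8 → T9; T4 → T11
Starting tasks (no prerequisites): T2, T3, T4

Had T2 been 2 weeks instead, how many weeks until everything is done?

Actual critical path: T4→T11→T12 = 9+4+8 = 21 ⇒ 21 weeks.
The longest path through T2 is only 17 weeks, so T2 has float 4.
That remains the longest chain; total 21 weeks.

21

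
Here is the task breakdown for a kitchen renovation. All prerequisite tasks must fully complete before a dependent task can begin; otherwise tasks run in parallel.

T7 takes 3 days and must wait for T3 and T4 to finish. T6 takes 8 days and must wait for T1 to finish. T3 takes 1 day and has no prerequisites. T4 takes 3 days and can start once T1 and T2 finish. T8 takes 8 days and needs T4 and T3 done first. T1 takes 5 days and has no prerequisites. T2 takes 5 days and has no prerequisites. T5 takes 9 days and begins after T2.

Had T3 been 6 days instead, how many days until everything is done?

16

The binding path is T1→T4→T8 = 5+3+8 = 16; finish at 16 days.
The longest path through T3 is only 9 days, so T3 has float 7.
That remains the longest chain; total 16 days.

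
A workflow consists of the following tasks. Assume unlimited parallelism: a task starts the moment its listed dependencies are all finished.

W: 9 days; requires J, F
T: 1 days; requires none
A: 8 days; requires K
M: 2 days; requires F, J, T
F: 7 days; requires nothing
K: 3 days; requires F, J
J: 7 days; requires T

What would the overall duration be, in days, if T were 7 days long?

25

The binding path is T→J→K→A = 1+7+3+8 = 19; finish at 19 days.
T lies on that path, so at 7 days the path becomes 25 days.
No other chain overtakes it, so the finish is 25 days.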